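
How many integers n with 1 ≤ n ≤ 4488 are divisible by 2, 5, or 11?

2856

floor(4488/2) + floor(4488/5) + floor(4488/11) − floor(4488/10) − floor(4488/22) − floor(4488/55) + floor(4488/110) = 2244 + 897 + 408 − 448 − 204 − 81 + 40 = 2856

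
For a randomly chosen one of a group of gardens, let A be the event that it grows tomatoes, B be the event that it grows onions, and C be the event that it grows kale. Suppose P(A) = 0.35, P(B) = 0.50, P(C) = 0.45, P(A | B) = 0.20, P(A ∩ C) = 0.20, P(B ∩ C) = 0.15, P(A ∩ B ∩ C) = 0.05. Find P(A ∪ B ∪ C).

0.90

P(A ∩ B) = P(B)·P(A|B) = 0.50 × 0.20 = 0.10
Apply inclusion-exclusion:
P(A ∪ B ∪ C) = 0.35 + 0.50 + 0.45 − 0.10 − 0.20 − 0.15 + 0.05 = 0.90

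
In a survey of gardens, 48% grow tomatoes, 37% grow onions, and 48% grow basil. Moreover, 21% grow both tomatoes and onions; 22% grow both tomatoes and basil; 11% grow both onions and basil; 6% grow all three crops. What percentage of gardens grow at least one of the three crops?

P(at least one) = 48 + 37 + 48 − 21 − 22 − 11 + 6 = 85%

85%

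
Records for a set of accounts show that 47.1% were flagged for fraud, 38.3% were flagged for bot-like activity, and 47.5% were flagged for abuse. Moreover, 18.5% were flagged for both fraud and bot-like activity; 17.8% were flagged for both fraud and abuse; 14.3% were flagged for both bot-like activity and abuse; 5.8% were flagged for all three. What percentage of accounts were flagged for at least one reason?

P(at least one) = 47.1 + 38.3 + 47.5 − 18.5 − 17.8 − 14.3 + 5.8 = 88.1%

88.1%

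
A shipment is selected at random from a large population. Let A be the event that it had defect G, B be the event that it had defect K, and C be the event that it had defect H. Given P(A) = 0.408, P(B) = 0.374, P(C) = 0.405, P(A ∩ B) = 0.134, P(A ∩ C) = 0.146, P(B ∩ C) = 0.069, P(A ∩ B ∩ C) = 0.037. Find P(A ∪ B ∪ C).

0.875

Apply inclusion-exclusion:
P(A ∪ B ∪ C) = 0.408 + 0.374 + 0.405 − 0.134 − 0.146 − 0.069 + 0.037 = 0.875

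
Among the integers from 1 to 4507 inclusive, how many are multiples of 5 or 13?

1178

Apply inclusion-exclusion:
901 + 346 − 69 = 1178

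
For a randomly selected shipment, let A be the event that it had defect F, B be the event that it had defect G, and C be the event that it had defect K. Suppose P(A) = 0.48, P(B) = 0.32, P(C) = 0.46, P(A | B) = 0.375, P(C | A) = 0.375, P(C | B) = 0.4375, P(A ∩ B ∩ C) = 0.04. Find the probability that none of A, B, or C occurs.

P(A ∩ B) = P(B)·P(A|B) = 0.32 × 0.375 = 0.12
P(A ∩ C) = P(A)·P(C|A) = 0.48 × 0.375 = 0.18
P(B ∩ C) = P(B)·P(C|B) = 0.32 × 0.4375 = 0.14
By inclusion–exclusion:
P(A ∪ B ∪ C) = 0.48 + 0.32 + 0.46 − 0.12 − 0.18 − 0.14 + 0.04 = 0.86
P(none) = 1 − 0.86 = 0.14

0.14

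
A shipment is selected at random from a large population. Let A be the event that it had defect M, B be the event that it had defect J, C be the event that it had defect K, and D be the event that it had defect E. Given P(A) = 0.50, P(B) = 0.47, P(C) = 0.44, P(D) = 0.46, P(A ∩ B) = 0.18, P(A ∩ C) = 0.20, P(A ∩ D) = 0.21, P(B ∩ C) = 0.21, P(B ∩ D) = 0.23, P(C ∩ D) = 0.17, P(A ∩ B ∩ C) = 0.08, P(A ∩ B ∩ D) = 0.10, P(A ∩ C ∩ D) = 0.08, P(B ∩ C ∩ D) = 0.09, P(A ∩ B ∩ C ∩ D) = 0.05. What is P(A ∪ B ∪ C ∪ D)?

By inclusion–exclusion:
P(A ∪ B ∪ C ∪ D) = 0.50 + 0.47 + 0.44 + 0.46 − 0.18 − 0.20 − 0.21 − 0.21 − 0.23 − 0.17 + 0.08 + 0.10 + 0.08 + 0.09 − 0.05 = 0.97

0.97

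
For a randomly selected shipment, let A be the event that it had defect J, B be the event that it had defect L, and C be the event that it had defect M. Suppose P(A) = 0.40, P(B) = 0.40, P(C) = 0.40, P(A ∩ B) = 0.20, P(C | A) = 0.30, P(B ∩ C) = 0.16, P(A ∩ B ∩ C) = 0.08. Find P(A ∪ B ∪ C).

P(A ∩ C) = P(A)·P(C|A) = 0.40 × 0.30 = 0.12
Inclusion–exclusion gives
P(A ∪ B ∪ C) = 0.40 + 0.40 + 0.40 − 0.20 − 0.12 − 0.16 + 0.08 = 0.80

0.80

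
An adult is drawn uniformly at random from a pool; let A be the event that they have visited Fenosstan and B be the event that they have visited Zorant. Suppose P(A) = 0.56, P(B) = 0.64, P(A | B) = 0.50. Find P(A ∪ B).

0.88

P(A ∩ B) = P(B)·P(A|B) = 0.64 × 0.50 = 0.32
By inclusion-exclusion,
P(A ∪ B) = 0.56 + 0.64 − 0.32 = 0.88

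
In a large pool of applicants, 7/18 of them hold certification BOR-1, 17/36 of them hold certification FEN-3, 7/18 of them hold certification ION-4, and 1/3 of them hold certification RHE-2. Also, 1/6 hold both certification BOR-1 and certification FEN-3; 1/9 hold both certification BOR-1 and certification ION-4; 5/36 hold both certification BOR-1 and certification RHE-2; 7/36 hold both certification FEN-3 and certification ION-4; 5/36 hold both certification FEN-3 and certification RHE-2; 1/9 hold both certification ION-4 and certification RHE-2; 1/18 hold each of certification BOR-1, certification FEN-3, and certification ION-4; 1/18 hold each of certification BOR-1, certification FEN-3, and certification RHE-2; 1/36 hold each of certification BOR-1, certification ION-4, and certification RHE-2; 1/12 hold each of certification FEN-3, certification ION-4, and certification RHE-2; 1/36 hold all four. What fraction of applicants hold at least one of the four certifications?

Apply inclusion-exclusion:
P(union) = 7/18 + 17/36 + 7/18 + 1/3 − 1/6 − 1/9 − 5/36 − 7/36 − 5/36 − 1/9 + 1/18 + 1/18 + 1/36 + 1/12 − 1/36 = 11/12

11/12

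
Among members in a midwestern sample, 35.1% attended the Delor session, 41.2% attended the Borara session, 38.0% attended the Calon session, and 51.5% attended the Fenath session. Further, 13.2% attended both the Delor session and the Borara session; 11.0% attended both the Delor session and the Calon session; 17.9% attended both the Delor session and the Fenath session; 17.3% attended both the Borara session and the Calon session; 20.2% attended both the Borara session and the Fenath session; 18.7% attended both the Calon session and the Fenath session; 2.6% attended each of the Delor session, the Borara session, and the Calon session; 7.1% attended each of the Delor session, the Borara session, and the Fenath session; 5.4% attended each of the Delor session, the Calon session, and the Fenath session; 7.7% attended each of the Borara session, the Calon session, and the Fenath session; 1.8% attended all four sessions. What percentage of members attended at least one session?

Inclusion–exclusion gives
P(at least one) = 35.1 + 41.2 + 38.0 + 51.5 − 13.2 − 11.0 − 17.9 − 17.3 − 20.2 − 18.7 + 2.6 + 7.1 + 5.4 + 7.7 − 1.8 = 88.5%

88.5%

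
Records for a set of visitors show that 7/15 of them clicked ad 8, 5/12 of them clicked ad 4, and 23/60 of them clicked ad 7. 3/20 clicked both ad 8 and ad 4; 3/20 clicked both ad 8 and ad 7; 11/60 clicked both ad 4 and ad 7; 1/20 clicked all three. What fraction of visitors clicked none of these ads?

1/6

By inclusion–exclusion:
P(≥1) = 7/15 + 5/12 + 23/60 − 3/20 − 3/20 − 11/60 + 1/20 = 5/6
P(none) = 1 − 5/6 = 1/6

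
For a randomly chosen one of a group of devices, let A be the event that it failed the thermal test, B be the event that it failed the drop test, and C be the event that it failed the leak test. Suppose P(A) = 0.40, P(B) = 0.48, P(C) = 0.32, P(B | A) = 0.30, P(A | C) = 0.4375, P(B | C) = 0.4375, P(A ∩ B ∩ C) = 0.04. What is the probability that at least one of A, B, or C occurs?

0.84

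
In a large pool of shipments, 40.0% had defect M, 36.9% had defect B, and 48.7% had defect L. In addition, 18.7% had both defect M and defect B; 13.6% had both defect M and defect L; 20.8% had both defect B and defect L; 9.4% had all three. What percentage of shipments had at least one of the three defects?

P(union) = 40.0 + 36.9 + 48.7 − 18.7 − 13.6 − 20.8 + 9.4 = 81.9%

81.9%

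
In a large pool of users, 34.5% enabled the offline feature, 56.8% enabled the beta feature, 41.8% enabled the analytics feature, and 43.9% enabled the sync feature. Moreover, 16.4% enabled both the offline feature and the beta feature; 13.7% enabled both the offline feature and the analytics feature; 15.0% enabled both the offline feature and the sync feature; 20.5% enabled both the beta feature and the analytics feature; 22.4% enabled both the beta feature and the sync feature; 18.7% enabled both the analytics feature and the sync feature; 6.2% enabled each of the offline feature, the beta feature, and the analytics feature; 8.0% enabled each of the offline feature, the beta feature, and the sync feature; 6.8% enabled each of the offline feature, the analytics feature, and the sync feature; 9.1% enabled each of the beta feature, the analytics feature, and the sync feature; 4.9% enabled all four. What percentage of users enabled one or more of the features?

95.5%

By inclusion–exclusion:
P(union) = 34.5 + 56.8 + 41.8 + 43.9 − 16.4 − 13.7 − 15.0 − 20.5 − 22.4 − 18.7 + 6.2 + 8.0 + 6.8 + 9.1 − 4.9 = 95.5%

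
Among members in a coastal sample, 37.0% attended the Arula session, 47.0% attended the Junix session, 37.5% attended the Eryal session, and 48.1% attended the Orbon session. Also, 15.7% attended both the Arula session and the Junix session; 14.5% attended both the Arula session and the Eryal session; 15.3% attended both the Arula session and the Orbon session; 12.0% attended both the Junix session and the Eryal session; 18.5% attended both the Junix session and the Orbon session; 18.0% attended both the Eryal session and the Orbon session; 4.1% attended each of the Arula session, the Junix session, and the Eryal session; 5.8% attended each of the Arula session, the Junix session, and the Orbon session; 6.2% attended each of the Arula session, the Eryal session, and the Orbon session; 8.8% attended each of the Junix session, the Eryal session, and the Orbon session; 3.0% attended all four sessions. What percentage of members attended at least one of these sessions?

P(at least one) = 37.0 + 47.0 + 37.5 + 48.1 − 15.7 − 14.5 − 15.3 − 12.0 − 18.5 − 18.0 + 4.1 + 5.8 + 6.2 + 8.8 − 3.0 = 97.5%

97.5%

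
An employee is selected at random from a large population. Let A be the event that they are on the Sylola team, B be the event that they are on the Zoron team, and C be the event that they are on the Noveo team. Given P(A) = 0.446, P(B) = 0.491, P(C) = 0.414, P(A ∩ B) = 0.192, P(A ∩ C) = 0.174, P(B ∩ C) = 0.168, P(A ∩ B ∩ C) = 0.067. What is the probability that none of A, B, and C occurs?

By inclusion–exclusion:
P(A ∪ B ∪ C) = 0.446 + 0.491 + 0.414 − 0.192 − 0.174 − 0.168 + 0.067 = 0.884
P(none) = 1 − 0.884 = 0.116

0.116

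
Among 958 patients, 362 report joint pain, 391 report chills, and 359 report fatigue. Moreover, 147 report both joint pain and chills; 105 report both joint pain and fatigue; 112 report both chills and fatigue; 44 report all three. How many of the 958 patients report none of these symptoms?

N(≥1) = 362 + 391 + 359 − 147 − 105 − 112 + 44 = 792
None: 958 − 792 = 166

166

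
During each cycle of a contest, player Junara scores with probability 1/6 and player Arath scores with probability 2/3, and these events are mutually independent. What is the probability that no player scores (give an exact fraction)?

5/18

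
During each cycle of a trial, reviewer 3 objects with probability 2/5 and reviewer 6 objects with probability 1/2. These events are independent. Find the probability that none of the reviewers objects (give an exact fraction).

P(none) = (1 − 2/5) × (1 − 1/2) = 3/5 × 1/2 = 3/10

3/10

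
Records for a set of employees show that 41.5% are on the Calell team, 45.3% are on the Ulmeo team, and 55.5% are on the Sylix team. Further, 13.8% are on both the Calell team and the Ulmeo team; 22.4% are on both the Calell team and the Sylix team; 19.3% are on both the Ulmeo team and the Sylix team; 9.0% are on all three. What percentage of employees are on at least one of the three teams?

By inclusion-exclusion,
P(≥1) = 41.5 + 45.3 + 55.5 − 13.8 − 22.4 − 19.3 + 9.0 = 95.8%

95.8%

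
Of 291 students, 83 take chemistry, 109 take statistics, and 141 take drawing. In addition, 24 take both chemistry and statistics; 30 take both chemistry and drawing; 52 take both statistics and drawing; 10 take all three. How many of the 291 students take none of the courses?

54

Inclusion–exclusion gives
N(≥1) = 83 + 109 + 141 − 24 − 30 − 52 + 10 = 237
None: 291 − 237 = 54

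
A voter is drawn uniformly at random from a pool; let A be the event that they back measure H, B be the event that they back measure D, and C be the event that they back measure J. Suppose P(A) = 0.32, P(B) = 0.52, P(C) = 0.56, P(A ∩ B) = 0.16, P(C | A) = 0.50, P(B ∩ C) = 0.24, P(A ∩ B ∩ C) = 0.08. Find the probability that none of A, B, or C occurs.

P(A ∩ C) = P(A)·P(C|A) = 0.32 × 0.50 = 0.16
By inclusion–exclusion:
P(A ∪ B ∪ C) = 0.32 + 0.52 + 0.56 − 0.16 − 0.16 − 0.24 + 0.08 = 0.92
P(none) = 1 − 0.92 = 0.08

0.08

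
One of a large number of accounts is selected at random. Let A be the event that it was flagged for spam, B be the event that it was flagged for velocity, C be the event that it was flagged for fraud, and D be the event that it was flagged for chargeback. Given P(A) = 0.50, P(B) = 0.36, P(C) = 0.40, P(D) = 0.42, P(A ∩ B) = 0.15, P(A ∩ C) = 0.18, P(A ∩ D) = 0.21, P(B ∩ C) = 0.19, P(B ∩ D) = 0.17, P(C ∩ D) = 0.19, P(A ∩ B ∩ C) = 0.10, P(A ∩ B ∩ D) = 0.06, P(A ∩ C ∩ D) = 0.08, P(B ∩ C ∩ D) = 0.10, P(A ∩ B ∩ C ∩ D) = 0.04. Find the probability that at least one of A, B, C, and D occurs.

0.89

P(A ∪ B ∪ C ∪ D) = 0.50 + 0.36 + 0.40 + 0.42 − 0.15 − 0.18 − 0.21 − 0.19 − 0.17 − 0.19 + 0.10 + 0.06 + 0.08 + 0.10 − 0.04 = 0.89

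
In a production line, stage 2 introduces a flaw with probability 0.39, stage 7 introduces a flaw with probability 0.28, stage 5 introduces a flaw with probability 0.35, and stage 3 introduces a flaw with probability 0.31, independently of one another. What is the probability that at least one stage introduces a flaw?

0.8030188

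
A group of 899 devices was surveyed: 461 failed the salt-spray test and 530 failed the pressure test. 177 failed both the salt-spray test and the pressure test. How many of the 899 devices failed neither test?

85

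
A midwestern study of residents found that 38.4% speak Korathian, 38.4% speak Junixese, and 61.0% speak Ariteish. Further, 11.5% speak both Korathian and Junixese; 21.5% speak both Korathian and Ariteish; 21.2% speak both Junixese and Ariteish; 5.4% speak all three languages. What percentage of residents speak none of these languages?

11.0%

Inclusion–exclusion gives
P(≥1) = 38.4 + 38.4 + 61.0 − 11.5 − 21.5 − 21.2 + 5.4 = 89.0%
P(none) = 100% − 89.0% = 11.0%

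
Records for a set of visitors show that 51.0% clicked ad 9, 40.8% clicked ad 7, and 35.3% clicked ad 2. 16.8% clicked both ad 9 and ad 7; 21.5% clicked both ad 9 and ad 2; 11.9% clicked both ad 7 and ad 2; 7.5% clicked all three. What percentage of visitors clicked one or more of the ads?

84.4%

P(union) = 51.0 + 40.8 + 35.3 − 16.8 − 21.5 − 11.9 + 7.5 = 84.4%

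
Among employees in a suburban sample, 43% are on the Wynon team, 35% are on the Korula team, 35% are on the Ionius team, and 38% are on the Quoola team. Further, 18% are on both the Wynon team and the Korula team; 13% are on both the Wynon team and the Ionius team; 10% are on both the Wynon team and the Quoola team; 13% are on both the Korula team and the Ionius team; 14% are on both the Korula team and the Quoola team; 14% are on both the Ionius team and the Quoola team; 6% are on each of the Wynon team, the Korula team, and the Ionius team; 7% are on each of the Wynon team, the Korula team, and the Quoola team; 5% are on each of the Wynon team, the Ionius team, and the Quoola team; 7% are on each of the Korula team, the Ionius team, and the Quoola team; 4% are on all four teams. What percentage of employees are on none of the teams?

10%

Inclusion–exclusion gives
P(union) = 43 + 35 + 35 + 38 − 18 − 13 − 10 − 13 − 14 − 14 + 6 + 7 + 5 + 7 − 4 = 90%
P(none) = 100% − 90% = 10%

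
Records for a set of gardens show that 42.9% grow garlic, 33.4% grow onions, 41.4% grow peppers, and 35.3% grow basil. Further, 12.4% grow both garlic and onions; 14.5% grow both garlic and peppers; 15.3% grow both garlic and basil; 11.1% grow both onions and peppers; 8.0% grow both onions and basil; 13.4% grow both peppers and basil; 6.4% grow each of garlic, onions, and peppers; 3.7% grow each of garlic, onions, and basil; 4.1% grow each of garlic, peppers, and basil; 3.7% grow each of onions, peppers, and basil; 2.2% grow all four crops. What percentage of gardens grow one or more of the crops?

94.0%

P(union) = 42.9 + 33.4 + 41.4 + 35.3 − 12.4 − 14.5 − 15.3 − 11.1 − 8.0 − 13.4 + 6.4 + 3.7 + 4.1 + 3.7 − 2.2 = 94.0%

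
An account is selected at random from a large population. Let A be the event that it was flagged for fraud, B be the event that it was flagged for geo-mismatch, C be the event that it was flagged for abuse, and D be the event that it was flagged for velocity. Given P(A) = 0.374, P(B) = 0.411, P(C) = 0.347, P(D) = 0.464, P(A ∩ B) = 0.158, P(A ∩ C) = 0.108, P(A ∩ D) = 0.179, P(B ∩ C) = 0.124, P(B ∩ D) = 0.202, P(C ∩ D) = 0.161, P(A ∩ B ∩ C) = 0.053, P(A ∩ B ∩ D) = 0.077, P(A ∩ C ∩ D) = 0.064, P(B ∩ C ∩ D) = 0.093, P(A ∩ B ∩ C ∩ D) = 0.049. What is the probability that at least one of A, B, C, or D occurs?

0.902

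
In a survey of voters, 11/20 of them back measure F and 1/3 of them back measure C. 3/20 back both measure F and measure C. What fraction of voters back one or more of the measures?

By inclusion–exclusion:
P(≥1) = 11/20 + 1/3 − 3/20 = 11/15

11/15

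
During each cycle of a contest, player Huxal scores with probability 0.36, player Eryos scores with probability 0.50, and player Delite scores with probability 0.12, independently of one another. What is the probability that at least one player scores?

0.7184

P(none) = (1 − 0.36) × (1 − 0.50) × (1 − 0.12) = 0.64 × 0.50 × 0.88 = 0.2816
P(at least one) = 1 − 0.2816 = 0.7184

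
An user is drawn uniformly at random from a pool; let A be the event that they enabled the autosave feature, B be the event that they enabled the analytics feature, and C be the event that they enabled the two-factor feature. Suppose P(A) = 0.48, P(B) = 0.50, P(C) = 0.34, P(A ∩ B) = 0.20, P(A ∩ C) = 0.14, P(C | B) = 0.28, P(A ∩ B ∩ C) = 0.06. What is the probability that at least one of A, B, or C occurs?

0.90

P(B ∩ C) = P(B)·P(C|B) = 0.50 × 0.28 = 0.14
Using inclusion–exclusion:
P(A ∪ B ∪ C) = 0.48 + 0.50 + 0.34 − 0.20 − 0.14 − 0.14 + 0.06 = 0.90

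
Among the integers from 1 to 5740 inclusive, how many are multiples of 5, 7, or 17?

2035

By inclusion–exclusion:
floor(5740/5) + floor(5740/7) + floor(5740/17) − floor(5740/35) − floor(5740/85) − floor(5740/119) + floor(5740/595) = 1148 + 820 + 337 − 164 − 67 − 48 + 9 = 2035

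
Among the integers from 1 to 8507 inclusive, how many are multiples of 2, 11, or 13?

Inclusion–exclusion gives
⌊8507/2⌋ + ⌊8507/11⌋ + ⌊8507/13⌋ − ⌊8507/22⌋ − ⌊8507/26⌋ − ⌊8507/143⌋ + ⌊8507/286⌋ = 4253 + 773 + 654 − 386 − 327 − 59 + 29 = 4937

4937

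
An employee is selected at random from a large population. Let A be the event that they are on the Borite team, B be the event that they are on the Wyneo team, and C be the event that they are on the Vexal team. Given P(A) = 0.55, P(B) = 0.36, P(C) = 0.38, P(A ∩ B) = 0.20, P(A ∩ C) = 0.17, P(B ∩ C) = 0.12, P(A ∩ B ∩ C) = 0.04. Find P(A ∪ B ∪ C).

0.84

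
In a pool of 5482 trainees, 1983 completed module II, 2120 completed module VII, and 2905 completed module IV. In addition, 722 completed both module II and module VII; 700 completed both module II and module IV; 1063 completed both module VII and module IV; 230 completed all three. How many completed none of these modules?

By inclusion–exclusion:
N(≥1) = 1983 + 2120 + 2905 − 722 − 700 − 1063 + 230 = 4753
None: 5482 − 4753 = 729

729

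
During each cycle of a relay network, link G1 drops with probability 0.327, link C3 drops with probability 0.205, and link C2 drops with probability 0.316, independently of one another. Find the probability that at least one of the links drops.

P(none) = (1 − 0.327) × (1 − 0.205) × (1 − 0.316) = 0.673 × 0.795 × 0.684 = 0.36596394
P(at least one) = 1 − 0.36596394 = 0.63403606

0.63403606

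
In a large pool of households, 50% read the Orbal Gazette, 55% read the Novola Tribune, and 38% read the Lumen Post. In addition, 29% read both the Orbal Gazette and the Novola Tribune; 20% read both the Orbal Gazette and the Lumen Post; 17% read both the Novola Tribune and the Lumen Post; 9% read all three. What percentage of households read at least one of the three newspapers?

86%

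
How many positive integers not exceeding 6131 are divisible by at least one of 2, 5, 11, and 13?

3065 + 1226 + 557 + 471 − 613 − 278 − 235 − 111 − 94 − 42 + 55 + 47 + 21 + 8 − 4 = 4073

4073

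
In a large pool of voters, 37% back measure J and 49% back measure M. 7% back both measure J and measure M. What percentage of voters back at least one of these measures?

P(union) = 37 + 49 − 7 = 79%

79%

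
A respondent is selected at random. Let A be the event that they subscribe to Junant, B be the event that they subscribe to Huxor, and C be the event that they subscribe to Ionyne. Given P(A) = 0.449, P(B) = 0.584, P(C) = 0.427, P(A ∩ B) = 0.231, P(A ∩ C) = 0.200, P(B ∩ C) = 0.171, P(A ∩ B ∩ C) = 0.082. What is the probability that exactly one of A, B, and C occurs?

Using the inclusion–exclusion count for exactly one event:
P(exactly one) = 0.449 + 0.584 + 0.427 − 2·0.231 − 2·0.200 − 2·0.171 + 3·0.082 = 0.502

0.502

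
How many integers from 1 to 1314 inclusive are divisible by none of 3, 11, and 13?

734

By inclusion-exclusion,
floor(1314/3) + floor(1314/11) + floor(1314/13) − floor(1314/33) − floor(1314/39) − floor(1314/143) + floor(1314/429) = 438 + 119 + 101 − 39 − 33 − 9 + 3 = 580
1314 − 580 = 734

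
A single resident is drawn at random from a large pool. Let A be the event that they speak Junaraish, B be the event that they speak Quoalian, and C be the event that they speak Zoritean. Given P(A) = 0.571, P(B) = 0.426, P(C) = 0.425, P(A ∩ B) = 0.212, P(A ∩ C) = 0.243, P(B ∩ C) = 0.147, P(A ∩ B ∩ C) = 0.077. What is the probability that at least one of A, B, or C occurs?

By inclusion-exclusion,
P(A ∪ B ∪ C) = 0.571 + 0.426 + 0.425 − 0.212 − 0.243 − 0.147 + 0.077 = 0.897

0.897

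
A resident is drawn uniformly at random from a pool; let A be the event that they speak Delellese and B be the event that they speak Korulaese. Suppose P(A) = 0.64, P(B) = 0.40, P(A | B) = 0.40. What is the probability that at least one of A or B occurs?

P(A ∩ B) = P(B)·P(A|B) = 0.40 × 0.40 = 0.16
Apply inclusion-exclusion:
P(A ∪ B) = 0.64 + 0.40 − 0.16 = 0.88

0.88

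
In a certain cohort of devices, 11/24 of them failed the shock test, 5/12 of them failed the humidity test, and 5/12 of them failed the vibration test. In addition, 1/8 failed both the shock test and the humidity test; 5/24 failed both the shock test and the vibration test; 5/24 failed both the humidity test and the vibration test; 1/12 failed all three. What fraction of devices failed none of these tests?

1/6

Using inclusion–exclusion:
P(union) = 11/24 + 5/12 + 5/12 − 1/8 − 5/24 − 5/24 + 1/12 = 5/6
P(none) = 1 − 5/6 = 1/6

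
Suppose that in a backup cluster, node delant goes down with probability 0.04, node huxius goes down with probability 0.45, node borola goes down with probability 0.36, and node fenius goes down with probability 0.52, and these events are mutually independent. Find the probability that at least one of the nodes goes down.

0.8377984

P(none) = (1 − 0.04) × (1 − 0.45) × (1 − 0.36) × (1 − 0.52) = 0.96 × 0.55 × 0.64 × 0.48 = 0.1622016
P(at least one) = 1 − 0.1622016 = 0.8377984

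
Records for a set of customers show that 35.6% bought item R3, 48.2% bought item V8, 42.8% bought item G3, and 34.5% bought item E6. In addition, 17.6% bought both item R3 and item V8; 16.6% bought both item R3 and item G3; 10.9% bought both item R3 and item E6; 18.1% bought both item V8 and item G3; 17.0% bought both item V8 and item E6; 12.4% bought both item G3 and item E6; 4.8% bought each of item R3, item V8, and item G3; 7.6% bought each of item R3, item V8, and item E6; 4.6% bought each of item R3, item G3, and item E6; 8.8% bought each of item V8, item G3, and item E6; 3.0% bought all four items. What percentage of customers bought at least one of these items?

P(union) = 35.6 + 48.2 + 42.8 + 34.5 − 17.6 − 16.6 − 10.9 − 18.1 − 17.0 − 12.4 + 4.8 + 7.6 + 4.6 + 8.8 − 3.0 = 91.3%

91.3%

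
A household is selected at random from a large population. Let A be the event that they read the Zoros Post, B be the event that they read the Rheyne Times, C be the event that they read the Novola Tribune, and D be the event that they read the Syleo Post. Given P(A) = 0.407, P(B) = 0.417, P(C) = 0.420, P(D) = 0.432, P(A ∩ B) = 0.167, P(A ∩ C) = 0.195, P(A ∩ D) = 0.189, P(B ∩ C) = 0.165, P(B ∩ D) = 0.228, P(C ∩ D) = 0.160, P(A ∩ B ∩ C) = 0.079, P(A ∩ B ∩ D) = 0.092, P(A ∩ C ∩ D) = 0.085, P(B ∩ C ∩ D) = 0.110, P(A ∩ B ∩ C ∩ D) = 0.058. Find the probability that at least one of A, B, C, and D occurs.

P(A ∪ B ∪ C ∪ D) = 0.407 + 0.417 + 0.420 + 0.432 − 0.167 − 0.195 − 0.189 − 0.165 − 0.228 − 0.160 + 0.079 + 0.092 + 0.085 + 0.110 − 0.058 = 0.880

0.880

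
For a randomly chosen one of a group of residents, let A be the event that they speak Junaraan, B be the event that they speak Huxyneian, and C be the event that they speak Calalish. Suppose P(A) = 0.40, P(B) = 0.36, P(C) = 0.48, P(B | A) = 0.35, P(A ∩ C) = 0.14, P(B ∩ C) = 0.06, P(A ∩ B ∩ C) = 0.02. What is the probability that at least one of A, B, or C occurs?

0.92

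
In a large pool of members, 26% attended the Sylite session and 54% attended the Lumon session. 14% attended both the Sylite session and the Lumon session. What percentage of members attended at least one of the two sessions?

66%

Apply inclusion-exclusion:
P(union) = 26 + 54 − 14 = 66%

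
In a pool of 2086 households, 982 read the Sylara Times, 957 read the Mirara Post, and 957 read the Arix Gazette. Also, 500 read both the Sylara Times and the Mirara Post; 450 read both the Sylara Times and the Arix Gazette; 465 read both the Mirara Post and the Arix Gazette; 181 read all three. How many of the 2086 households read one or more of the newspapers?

1662

Inclusion–exclusion gives
|at least one| = 982 + 957 + 957 − 500 − 450 − 465 + 181 = 1662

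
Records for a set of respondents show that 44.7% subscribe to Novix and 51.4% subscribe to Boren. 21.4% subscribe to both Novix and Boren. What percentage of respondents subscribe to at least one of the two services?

74.7%

P(at least one) = 44.7 + 51.4 − 21.4 = 74.7%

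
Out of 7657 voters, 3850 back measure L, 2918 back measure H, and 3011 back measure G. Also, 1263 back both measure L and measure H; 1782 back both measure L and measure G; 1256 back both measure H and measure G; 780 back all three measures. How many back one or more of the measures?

6258

Inclusion–exclusion gives
N(≥1) = 3850 + 2918 + 3011 − 1263 − 1782 − 1256 + 780 = 6258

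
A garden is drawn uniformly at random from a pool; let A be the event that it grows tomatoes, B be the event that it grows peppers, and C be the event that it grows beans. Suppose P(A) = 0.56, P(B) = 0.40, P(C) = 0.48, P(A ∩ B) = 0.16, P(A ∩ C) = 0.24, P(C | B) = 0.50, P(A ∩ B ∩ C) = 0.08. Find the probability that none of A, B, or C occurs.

P(B ∩ C) = P(B)·P(C|B) = 0.40 × 0.50 = 0.20
Apply inclusion-exclusion:
P(A ∪ B ∪ C) = 0.56 + 0.40 + 0.48 − 0.16 − 0.24 − 0.20 + 0.08 = 0.92
P(none) = 1 − 0.92 = 0.08

0.08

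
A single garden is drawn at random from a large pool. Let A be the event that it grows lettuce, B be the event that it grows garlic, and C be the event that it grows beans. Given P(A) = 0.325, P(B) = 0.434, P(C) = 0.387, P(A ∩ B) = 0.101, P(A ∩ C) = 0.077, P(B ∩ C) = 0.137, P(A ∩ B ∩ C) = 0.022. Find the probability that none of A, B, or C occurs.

0.147

Using inclusion–exclusion:
P(A ∪ B ∪ C) = 0.325 + 0.434 + 0.387 − 0.101 − 0.077 − 0.137 + 0.022 = 0.853
P(none) = 1 − 0.853 = 0.147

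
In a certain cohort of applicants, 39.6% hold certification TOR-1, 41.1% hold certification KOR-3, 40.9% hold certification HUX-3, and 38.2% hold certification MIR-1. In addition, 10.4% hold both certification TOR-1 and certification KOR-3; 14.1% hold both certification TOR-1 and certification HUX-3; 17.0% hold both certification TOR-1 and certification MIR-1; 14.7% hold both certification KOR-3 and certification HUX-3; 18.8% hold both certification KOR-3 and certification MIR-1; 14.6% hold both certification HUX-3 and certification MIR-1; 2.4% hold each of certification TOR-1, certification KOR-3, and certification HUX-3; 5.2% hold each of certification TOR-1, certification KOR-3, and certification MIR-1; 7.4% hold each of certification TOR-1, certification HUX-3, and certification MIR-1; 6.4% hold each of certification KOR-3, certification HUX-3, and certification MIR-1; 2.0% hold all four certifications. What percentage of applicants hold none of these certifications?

Inclusion–exclusion gives
P(at least one) = 39.6 + 41.1 + 40.9 + 38.2 − 10.4 − 14.1 − 17.0 − 14.7 − 18.8 − 14.6 + 2.4 + 5.2 + 7.4 + 6.4 − 2.0 = 89.6%
P(none) = 100% − 89.6% = 10.4%

10.4%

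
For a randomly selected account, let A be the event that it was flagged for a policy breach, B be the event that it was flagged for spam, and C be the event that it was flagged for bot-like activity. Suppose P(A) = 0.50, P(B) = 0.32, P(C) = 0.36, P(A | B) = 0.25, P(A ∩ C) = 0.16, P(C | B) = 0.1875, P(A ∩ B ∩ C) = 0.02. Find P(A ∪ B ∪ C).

P(A ∩ B) = P(B)·P(A|B) = 0.32 × 0.25 = 0.08
P(B ∩ C) = P(B)·P(C|B) = 0.32 × 0.1875 = 0.06
P(A ∪ B ∪ C) = 0.50 + 0.32 + 0.36 − 0.08 − 0.16 − 0.06 + 0.02 = 0.90

0.90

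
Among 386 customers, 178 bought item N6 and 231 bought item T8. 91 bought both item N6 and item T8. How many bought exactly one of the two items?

227

N(exactly one) = 178 + 231 − 2·91 = 227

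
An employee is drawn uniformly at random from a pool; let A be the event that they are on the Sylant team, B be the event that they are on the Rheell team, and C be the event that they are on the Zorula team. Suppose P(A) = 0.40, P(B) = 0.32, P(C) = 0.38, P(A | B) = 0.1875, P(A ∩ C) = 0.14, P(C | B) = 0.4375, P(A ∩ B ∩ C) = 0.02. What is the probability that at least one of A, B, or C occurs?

0.78

P(A ∩ B) = P(B)·P(A|B) = 0.32 × 0.1875 = 0.06
P(B ∩ C) = P(B)·P(C|B) = 0.32 × 0.4375 = 0.14
By inclusion-exclusion,
P(A ∪ B ∪ C) = 0.40 + 0.32 + 0.38 − 0.06 − 0.14 − 0.14 + 0.02 = 0.78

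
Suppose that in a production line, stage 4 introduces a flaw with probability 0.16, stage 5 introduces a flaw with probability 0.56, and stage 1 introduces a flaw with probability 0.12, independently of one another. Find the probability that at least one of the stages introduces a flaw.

0.674752

P(none) = (1 − 0.16) × (1 − 0.56) × (1 − 0.12) = 0.84 × 0.44 × 0.88 = 0.325248
P(at least one) = 1 − 0.325248 = 0.674752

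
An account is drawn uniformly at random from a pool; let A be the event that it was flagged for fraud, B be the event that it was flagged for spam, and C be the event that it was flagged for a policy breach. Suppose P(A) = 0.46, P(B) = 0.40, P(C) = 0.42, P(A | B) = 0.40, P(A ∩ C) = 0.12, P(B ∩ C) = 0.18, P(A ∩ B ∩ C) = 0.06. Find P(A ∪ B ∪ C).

P(A ∩ B) = P(B)·P(A|B) = 0.40 × 0.40 = 0.16
By inclusion–exclusion:
P(A ∪ B ∪ C) = 0.46 + 0.40 + 0.42 − 0.16 − 0.12 − 0.18 + 0.06 = 0.88

0.88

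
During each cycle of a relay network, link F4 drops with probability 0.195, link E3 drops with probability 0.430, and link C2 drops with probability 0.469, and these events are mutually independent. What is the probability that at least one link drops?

P(none) = (1 − 0.195) × (1 − 0.430) × (1 − 0.469) = 0.805 × 0.570 × 0.531 = 0.24364935
P(at least one) = 1 − 0.24364935 = 0.75635065

0.75635065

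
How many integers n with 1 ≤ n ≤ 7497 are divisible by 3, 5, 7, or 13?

4333

By inclusion–exclusion:
⌊7497/3⌋ + ⌊7497/5⌋ + ⌊7497/7⌋ + ⌊7497/13⌋ − ⌊7497/15⌋ − ⌊7497/21⌋ − ⌊7497/39⌋ − ⌊7497/35⌋ − ⌊7497/65⌋ − ⌊7497/91⌋ + ⌊7497/105⌋ + ⌊7497/195⌋ + ⌊7497/273⌋ + ⌊7497/455⌋ − ⌊7497/1365⌋ = 2499 + 1499 + 1071 + 576 − 499 − 357 − 192 − 214 − 115 − 82 + 71 + 38 + 27 + 16 − 5 = 4333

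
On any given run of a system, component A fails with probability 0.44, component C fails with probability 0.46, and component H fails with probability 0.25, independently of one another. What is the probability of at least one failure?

0.7732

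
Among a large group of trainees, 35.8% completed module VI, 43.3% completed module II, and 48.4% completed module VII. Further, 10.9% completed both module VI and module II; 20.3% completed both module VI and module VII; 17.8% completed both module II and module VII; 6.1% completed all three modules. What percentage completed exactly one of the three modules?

P(exactly one) = 35.8 + 43.3 + 48.4 − 2·10.9 − 2·20.3 − 2·17.8 + 3·6.1 = 47.8%

47.8%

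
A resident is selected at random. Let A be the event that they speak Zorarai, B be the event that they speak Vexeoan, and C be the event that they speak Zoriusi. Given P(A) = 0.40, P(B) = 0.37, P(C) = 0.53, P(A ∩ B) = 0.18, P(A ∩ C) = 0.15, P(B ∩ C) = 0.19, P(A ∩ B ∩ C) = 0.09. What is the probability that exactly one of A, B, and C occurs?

0.53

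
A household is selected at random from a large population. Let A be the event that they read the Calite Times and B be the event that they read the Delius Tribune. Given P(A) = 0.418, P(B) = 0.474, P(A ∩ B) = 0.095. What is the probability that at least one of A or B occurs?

0.797

Using inclusion–exclusion:
P(A ∪ B) = 0.418 + 0.474 − 0.095 = 0.797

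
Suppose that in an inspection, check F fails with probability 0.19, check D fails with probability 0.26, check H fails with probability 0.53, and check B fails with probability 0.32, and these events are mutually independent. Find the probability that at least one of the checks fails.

Since the events are independent, P(none) is the product of the individual non-occurrence probabilities.
P(none) = (1 − 0.19) × (1 − 0.26) × (1 − 0.53) × (1 − 0.32) = 0.81 × 0.74 × 0.47 × 0.68 = 0.19156824
P(at least one) = 1 − 0.19156824 = 0.80843176

0.80843176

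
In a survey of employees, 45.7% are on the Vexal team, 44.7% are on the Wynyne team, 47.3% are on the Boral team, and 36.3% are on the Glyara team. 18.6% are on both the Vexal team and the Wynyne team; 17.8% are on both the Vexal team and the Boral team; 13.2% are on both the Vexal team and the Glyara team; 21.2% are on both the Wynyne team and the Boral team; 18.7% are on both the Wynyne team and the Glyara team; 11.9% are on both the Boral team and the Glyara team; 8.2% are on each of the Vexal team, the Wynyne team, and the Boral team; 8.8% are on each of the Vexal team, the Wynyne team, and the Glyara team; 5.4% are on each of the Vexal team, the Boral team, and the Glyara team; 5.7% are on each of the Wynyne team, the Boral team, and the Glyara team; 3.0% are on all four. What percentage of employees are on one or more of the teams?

97.7%

P(union) = 45.7 + 44.7 + 47.3 + 36.3 − 18.6 − 17.8 − 13.2 − 21.2 − 18.7 − 11.9 + 8.2 + 8.8 + 5.4 + 5.7 − 3.0 = 97.7%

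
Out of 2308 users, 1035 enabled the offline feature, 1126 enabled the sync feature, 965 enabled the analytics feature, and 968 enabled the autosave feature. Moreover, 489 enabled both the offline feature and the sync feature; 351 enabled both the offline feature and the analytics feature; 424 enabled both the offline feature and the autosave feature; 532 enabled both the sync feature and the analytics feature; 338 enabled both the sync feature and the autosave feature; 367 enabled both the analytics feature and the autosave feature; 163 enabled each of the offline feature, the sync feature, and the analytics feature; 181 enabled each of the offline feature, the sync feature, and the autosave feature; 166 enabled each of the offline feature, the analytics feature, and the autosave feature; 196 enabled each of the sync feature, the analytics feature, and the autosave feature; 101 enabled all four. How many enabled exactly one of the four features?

806

N(exactly one) = 1035 + 1126 + 965 + 968 − 2·489 − 2·351 − 2·424 − 2·532 − 2·338 − 2·367 + 3·163 + 3·181 + 3·166 + 3·196 − 4·101 = 806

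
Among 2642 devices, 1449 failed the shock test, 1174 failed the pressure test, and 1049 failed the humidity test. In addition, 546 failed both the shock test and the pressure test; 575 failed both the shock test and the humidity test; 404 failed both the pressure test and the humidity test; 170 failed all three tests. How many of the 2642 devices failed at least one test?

2317

|at least one| = 1449 + 1174 + 1049 − 546 − 575 − 404 + 170 = 2317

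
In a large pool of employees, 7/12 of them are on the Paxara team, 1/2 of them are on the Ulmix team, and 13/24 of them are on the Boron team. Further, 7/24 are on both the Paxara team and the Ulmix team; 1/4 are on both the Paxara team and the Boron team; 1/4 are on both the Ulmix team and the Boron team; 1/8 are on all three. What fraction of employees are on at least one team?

23/24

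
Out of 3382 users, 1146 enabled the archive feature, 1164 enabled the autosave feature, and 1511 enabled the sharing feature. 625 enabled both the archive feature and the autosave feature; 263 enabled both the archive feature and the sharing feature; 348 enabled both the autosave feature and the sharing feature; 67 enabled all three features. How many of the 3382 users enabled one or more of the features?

2652

By inclusion–exclusion:
N(≥1) = 1146 + 1164 + 1511 − 625 − 263 − 348 + 67 = 2652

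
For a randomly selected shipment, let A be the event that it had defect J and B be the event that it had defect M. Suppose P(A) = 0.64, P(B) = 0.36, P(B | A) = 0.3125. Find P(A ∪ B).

0.80

P(A ∩ B) = P(A)·P(B|A) = 0.64 × 0.3125 = 0.20
P(A ∪ B) = 0.64 + 0.36 − 0.20 = 0.80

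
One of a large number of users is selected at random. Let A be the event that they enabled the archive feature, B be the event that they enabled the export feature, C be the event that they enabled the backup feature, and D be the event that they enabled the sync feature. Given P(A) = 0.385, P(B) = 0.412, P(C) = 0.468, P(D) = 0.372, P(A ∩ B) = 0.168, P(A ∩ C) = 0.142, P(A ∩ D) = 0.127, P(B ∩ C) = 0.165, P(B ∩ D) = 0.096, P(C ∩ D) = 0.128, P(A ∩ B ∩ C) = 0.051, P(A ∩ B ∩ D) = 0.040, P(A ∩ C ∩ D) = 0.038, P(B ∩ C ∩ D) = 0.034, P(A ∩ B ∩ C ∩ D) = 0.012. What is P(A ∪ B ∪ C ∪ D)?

0.962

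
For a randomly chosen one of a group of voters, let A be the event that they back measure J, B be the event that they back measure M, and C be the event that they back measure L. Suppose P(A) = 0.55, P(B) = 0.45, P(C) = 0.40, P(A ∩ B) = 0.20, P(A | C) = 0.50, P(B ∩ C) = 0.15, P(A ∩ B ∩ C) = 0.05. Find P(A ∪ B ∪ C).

0.90

P(A ∩ C) = P(C)·P(A|C) = 0.40 × 0.50 = 0.20
P(A ∪ B ∪ C) = 0.55 + 0.45 + 0.40 − 0.20 − 0.20 − 0.15 + 0.05 = 0.90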